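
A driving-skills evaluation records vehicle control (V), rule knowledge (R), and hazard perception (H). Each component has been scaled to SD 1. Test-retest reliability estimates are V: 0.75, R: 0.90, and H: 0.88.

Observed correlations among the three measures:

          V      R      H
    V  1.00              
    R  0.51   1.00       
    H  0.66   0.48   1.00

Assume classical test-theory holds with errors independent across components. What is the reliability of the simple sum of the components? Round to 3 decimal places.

0.925

Var(V+R+H) = 3 + 2·[0.51 + 0.66 + 0.48] = 3 + 3.3 = 6.3.
Under uncorrelated errors the observed covariances equal the true-score covariances, so only the own-variance terms attenuate.
True-score variance = [0.75 + 0.90 + 0.88] + 3.3 = 2.53 + 3.3 = 5.83.
Reliability = 5.83 / 6.3 = 0.925.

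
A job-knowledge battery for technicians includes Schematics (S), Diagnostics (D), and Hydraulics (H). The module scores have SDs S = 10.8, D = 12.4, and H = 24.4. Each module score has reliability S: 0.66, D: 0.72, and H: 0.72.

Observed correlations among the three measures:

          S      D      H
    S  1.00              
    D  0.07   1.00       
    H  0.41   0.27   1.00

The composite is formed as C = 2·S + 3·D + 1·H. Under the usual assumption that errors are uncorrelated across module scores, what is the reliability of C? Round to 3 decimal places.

Var(C) = 2²·10.8² + 3²·12.4² + 24.4² + 2·[6·10.8·12.4·0.07 + 2·10.8·24.4·0.41 + 3·12.4·24.4·0.27] = 2445.76 + 1034.81 = 3480.57.
With uncorrelated errors the cross-covariances are all true-score covariance, so they carry over unchanged; only the diagonal terms shrink to ρᵢσᵢ².
True-score variance = [2²·10.8²·0.66 + 3²·12.4²·0.72 + 24.4²·0.72] + 1034.81 = 1732.95 + 1034.81 = 2767.77.
Reliability = 2767.77 / 3480.57 = 0.795.

0.795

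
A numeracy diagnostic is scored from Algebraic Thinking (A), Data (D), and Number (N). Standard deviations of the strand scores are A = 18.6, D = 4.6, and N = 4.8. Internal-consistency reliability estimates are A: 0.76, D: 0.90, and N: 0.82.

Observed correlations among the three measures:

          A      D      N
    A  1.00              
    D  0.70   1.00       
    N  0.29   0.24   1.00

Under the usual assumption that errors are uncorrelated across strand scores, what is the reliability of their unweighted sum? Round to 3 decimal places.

Var(A+D+N) = 18.6² + 4.6² + 4.8² + 2·[18.6·4.6·0.70 + 18.6·4.8·0.29 + 4.6·4.8·0.24] = 390.16 + 182.165 = 572.325.
Under uncorrelated errors the observed covariances equal the true-score covariances, so only the own-variance terms attenuate.
True-score variance = [18.6²·0.76 + 4.6²·0.90 + 4.8²·0.82] + 182.165 = 300.866 + 182.165 = 483.031.
Reliability = 483.031 / 572.325 = 0.844.

0.844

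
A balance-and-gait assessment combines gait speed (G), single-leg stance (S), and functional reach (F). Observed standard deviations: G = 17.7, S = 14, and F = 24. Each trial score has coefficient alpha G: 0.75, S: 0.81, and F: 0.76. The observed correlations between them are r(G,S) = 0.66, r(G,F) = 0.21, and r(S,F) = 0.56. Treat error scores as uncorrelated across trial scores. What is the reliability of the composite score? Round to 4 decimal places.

Var(G+S+F) = 17.7² + 14² + 24² + 2·[17.7·14·0.66 + 17.7·24·0.21 + 14·24·0.56] = 1085.29 + 881.832 = 1967.12.
Under uncorrelated errors the observed covariances equal the true-score covariances, so only the own-variance terms attenuate.
True-score variance = [17.7²·0.75 + 14²·0.81 + 24²·0.76] + 881.832 = 831.487 + 881.832 = 1713.32.
Reliability = 1713.32 / 1967.12 = 0.8710.

0.8710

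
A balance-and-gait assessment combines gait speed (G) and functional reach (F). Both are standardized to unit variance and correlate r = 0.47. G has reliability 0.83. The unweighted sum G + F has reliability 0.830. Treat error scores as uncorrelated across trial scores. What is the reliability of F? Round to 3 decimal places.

Var(G+F) = 2 + 2·0.47 = 2.940.
True-score variance = ρ_G + ρ_F + 2·0.47, so 0.830 = (0.83 + ρ_F + 0.94) / 2.940.
ρ_F = 0.830·2.940 − 0.83 − 0.94 = 0.670.

0.670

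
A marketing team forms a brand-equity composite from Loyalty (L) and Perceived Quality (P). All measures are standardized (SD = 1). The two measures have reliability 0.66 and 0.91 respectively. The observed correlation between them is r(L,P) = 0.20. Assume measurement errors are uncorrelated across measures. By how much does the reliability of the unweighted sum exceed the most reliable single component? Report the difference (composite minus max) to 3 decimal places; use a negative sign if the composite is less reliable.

Var(sum) = 2 + 0.4 = 2.4; true-score variance = 1.57 + 0.4 = 1.97; composite reliability = 0.8208.
Max component reliability = 0.9100.
Difference = 0.8208 − 0.9100 = -0.089.

-0.089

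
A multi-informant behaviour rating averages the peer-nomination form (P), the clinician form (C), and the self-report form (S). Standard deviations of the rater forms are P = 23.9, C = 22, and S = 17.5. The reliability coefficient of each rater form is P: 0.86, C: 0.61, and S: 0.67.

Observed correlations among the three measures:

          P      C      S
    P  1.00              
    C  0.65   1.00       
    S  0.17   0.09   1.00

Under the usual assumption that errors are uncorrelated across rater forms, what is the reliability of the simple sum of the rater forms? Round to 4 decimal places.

0.8361

Var(P+C+S) = 23.9² + 22² + 17.5² + 2·[23.9·22·0.65 + 23.9·17.5·0.17 + 22·17.5·0.09] = 1361.46 + 895.045 = 2256.51.
With uncorrelated errors the cross-covariances are all true-score covariance, so they carry over unchanged; only the diagonal terms shrink to ρᵢσᵢ².
True-score variance = [23.9²·0.86 + 22²·0.61 + 17.5²·0.67] + 895.045 = 991.668 + 895.045 = 1886.71.
Reliability = 1886.71 / 2256.51 = 0.8361.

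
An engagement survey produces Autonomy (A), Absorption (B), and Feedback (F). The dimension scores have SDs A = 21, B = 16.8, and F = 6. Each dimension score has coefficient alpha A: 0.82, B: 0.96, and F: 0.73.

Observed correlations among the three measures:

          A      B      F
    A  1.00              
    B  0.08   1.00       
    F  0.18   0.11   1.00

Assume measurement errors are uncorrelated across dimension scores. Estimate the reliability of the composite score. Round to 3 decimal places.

0.886

Var(A+B+F) = 21² + 16.8² + 6² + 2·[21·16.8·0.08 + 21·6·0.18 + 16.8·6·0.11] = 759.24 + 123.984 = 883.224.
Because errors are independent across components, Cov(Tᵢ,Tⱼ) = Cov(Xᵢ,Xⱼ); the off-diagonal part of the true-score variance is the same as above.
True-score variance = [21²·0.82 + 16.8²·0.96 + 6²·0.73] + 123.984 = 658.85 + 123.984 = 782.834.
Reliability = 782.834 / 883.224 = 0.886.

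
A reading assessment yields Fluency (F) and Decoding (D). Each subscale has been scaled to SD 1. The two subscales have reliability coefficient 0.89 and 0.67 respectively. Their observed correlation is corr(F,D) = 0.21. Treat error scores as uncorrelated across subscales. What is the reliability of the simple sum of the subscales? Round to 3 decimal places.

0.818

Var(F+D) = 2 + 2·[0.21] = 2 + 0.42 = 2.42.
Under uncorrelated errors the observed covariances equal the true-score covariances, so only the own-variance terms attenuate.
True-score variance = [0.89 + 0.67] + 0.42 = 1.56 + 0.42 = 1.98.
Reliability = 1.98 / 2.42 = 0.818.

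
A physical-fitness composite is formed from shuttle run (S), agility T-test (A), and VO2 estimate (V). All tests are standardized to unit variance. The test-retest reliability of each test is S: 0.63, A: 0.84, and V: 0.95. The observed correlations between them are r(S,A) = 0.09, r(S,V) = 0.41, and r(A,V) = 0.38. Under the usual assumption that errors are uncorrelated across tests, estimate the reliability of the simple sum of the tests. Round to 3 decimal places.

0.878

Var(S+A+V) = 3 + 2·[0.09 + 0.41 + 0.38] = 3 + 1.76 = 4.76.
Under uncorrelated errors the observed covariances equal the true-score covariances, so only the own-variance terms attenuate.
True-score variance = [0.63 + 0.84 + 0.95] + 1.76 = 2.42 + 1.76 = 4.18.
Reliability = 4.18 / 4.76 = 0.878.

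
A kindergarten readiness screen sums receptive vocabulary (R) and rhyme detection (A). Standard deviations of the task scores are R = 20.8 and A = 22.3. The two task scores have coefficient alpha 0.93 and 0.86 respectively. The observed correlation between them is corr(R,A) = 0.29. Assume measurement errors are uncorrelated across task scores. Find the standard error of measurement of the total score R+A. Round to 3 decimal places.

Var(total) = 929.93 + 269.027 = 1198.96.
True-score variance = 830.025 + 269.027 = 1099.05, so reliability = 0.9167.
Error variance = 1198.96 − 1099.05 = 99.9054; SEM = √99.9054 = 9.995.

9.995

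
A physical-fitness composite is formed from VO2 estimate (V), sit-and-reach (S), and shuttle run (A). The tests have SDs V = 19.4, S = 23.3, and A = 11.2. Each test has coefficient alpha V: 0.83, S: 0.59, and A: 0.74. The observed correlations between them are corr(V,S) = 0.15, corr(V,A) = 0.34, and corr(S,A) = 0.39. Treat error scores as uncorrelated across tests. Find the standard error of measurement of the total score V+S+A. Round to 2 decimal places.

17.87

Var(total) = 1044.69 + 486.905 = 1531.6.
True-score variance = 725.509 + 486.905 = 1212.41, so reliability = 0.7916.
Error variance = 1531.6 − 1212.41 = 319.18; SEM = √319.18 = 17.87.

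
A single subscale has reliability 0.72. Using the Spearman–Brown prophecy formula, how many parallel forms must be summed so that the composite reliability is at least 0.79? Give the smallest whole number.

k ≥ ρ*(1−ρ₁)/(ρ₁(1−ρ*)) = 0.79·0.28 / (0.72·0.21) = 1.463.
Smallest integer k = 2.

2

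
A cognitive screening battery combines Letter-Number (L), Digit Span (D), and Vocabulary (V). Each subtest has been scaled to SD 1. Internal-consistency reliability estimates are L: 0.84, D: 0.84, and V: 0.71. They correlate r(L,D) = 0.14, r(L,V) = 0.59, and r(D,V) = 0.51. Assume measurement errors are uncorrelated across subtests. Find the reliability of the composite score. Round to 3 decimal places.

Var(L+D+V) = 3 + 2·[0.14 + 0.59 + 0.51] = 3 + 2.48 = 5.48.
Under uncorrelated errors the observed covariances equal the true-score covariances, so only the own-variance terms attenuate.
True-score variance = [0.84 + 0.84 + 0.71] + 2.48 = 2.39 + 2.48 = 4.87.
Reliability = 4.87 / 5.48 = 0.889.

0.889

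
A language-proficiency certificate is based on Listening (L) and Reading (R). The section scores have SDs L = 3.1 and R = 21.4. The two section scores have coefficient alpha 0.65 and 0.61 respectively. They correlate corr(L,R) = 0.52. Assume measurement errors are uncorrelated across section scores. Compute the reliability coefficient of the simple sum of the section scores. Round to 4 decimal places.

0.6609

Var(L+R) = 3.1² + 21.4² + 2·[3.1·21.4·0.52] = 467.57 + 68.9936 = 536.564.
Under uncorrelated errors the observed covariances equal the true-score covariances, so only the own-variance terms attenuate.
True-score variance = [3.1²·0.65 + 21.4²·0.61] + 68.9936 = 285.602 + 68.9936 = 354.596.
Reliability = 354.596 / 536.564 = 0.6609.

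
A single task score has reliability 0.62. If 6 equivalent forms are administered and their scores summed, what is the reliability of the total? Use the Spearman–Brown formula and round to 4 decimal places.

ρ_k = kρ / (1 + (k−1)ρ) = 6·0.62 / (1 + 5·0.62) = 3.720 / 4.100 = 0.9073.

0.9073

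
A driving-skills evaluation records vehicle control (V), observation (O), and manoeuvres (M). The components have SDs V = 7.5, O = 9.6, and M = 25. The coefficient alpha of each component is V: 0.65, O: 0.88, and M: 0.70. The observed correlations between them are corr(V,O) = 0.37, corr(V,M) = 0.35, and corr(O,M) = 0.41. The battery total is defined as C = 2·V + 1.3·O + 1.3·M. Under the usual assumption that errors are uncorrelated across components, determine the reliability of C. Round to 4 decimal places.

Var(C) = 2²·7.5² + 1.3²·9.6² + 1.3²·25² + 2·[2.6·7.5·9.6·0.37 + 2.6·7.5·25·0.35 + 1.69·9.6·25·0.41] = 1437 + 812.37 = 2249.37.
Under uncorrelated errors the observed covariances equal the true-score covariances, so only the own-variance terms attenuate.
True-score variance = [2²·7.5²·0.65 + 1.3²·9.6²·0.88 + 1.3²·25²·0.70] + 812.37 = 1022.69 + 812.37 = 1835.06.
Reliability = 1835.06 / 2249.37 = 0.8158.

0.8158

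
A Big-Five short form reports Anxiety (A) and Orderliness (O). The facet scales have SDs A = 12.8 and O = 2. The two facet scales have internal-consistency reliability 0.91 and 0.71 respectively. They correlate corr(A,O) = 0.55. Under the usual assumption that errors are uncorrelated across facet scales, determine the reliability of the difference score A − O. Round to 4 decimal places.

0.8861

Var(A−O) = 12.8² + 2² − 2·12.8·2·0.55 = 167.84 − 28.16 = 139.68.
Because errors are independent across components, Cov(Tᵢ,Tⱼ) = Cov(Xᵢ,Xⱼ); the off-diagonal part of the true-score variance is the same as above.
True-score variance = [12.8²·0.91 + 2²·0.71] − 28.16 = 151.934 − 28.16 = 123.774.
Reliability = 123.774 / 139.68 = 0.8861.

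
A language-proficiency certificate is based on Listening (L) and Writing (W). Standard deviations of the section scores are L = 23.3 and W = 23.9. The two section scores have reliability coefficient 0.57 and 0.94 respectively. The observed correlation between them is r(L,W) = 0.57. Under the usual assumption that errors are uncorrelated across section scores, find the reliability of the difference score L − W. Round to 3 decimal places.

0.441

Var(L−W) = 23.3² + 23.9² − 2·23.3·23.9·0.57 = 1114.1 − 634.832 = 479.268.
With uncorrelated errors the cross-covariances are all true-score covariance, so they carry over unchanged; only the diagonal terms shrink to ρᵢσᵢ².
True-score variance = [23.3²·0.57 + 23.9²·0.94] − 634.832 = 846.385 − 634.832 = 211.553.
Reliability = 211.553 / 479.268 = 0.441.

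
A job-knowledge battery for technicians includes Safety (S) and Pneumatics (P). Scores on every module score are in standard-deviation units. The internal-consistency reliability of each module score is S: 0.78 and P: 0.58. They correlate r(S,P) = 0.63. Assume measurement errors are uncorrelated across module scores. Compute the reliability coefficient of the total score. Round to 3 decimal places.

0.804

Var(S+P) = 2 + 2·[0.63] = 2 + 1.26 = 3.26.
With uncorrelated errors the cross-covariances are all true-score covariance, so they carry over unchanged; only the diagonal terms shrink to ρᵢσᵢ².
True-score variance = [0.78 + 0.58] + 1.26 = 1.36 + 1.26 = 2.62.
Reliability = 2.62 / 3.26 = 0.804.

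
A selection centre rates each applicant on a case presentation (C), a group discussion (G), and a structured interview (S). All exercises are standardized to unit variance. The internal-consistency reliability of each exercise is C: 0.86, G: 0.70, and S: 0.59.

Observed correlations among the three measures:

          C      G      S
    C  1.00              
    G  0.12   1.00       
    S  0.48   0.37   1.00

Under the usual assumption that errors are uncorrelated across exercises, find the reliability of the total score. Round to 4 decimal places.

Var(C+G+S) = 3 + 2·[0.12 + 0.48 + 0.37] = 3 + 1.94 = 4.94.
Because errors are independent across components, Cov(Tᵢ,Tⱼ) = Cov(Xᵢ,Xⱼ); the off-diagonal part of the true-score variance is the same as above.
True-score variance = [0.86 + 0.70 + 0.59] + 1.94 = 2.15 + 1.94 = 4.09.
Reliability = 4.09 / 4.94 = 0.8279.

0.8279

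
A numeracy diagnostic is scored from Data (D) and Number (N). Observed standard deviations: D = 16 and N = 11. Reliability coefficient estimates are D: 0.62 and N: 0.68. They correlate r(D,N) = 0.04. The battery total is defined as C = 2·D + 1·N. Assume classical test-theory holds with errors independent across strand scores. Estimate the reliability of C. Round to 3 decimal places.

Var(C) = 2²·16² + 11² + 2·[2·16·11·0.04] = 1145 + 28.16 = 1173.16.
Under uncorrelated errors the observed covariances equal the true-score covariances, so only the own-variance terms attenuate.
True-score variance = [2²·16²·0.62 + 11²·0.68] + 28.16 = 717.16 + 28.16 = 745.32.
Reliability = 745.32 / 1173.16 = 0.635.

0.635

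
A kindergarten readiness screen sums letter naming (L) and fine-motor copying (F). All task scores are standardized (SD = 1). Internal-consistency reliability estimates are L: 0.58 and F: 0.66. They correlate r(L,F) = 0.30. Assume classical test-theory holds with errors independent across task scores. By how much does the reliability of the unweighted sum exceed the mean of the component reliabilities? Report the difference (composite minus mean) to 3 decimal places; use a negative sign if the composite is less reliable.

Var(sum) = 2 + 0.6 = 2.6; true-score variance = 1.24 + 0.6 = 1.84; composite reliability = 0.7077.
Mean component reliability = 0.6200.
Difference = 0.7077 − 0.6200 = 0.088.

0.088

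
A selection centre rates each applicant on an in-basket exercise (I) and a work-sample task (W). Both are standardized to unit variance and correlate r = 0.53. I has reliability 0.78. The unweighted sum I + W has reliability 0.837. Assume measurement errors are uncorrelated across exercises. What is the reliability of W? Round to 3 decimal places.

0.721

Var(I+W) = 2 + 2·0.53 = 3.060.
True-score variance = ρ_I + ρ_W + 2·0.53, so 0.837 = (0.78 + ρ_W + 1.06) / 3.060.
ρ_W = 0.837·3.060 − 0.78 − 1.06 = 0.721.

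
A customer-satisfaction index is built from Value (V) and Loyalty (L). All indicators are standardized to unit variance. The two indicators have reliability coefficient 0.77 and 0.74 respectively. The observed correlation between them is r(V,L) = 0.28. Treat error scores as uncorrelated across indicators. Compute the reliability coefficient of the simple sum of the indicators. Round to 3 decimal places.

0.809

Var(V+L) = 2 + 2·[0.28] = 2 + 0.56 = 2.56.
Because errors are independent across components, Cov(Tᵢ,Tⱼ) = Cov(Xᵢ,Xⱼ); the off-diagonal part of the true-score variance is the same as above.
True-score variance = [0.77 + 0.74] + 0.56 = 1.51 + 0.56 = 2.07.
Reliability = 2.07 / 2.56 = 0.809.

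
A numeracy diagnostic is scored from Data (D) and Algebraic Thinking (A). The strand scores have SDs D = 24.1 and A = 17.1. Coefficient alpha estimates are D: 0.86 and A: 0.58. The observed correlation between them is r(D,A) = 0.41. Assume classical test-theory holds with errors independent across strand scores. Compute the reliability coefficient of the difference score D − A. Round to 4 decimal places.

Var(D−A) = 24.1² + 17.1² − 2·24.1·17.1·0.41 = 873.22 − 337.93 = 535.29.
With uncorrelated errors the cross-covariances are all true-score covariance, so they carry over unchanged; only the diagonal terms shrink to ρᵢσᵢ².
True-score variance = [24.1²·0.86 + 17.1²·0.58] − 337.93 = 669.094 − 337.93 = 331.164.
Reliability = 331.164 / 535.29 = 0.6187.

0.6187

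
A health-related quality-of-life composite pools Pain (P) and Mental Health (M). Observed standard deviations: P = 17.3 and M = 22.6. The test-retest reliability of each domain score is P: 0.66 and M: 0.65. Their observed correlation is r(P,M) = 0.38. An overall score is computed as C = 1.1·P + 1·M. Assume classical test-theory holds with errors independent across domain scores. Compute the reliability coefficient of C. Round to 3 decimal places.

Var(C) = 1.1²·17.3² + 22.6² + 2·[1.1·17.3·22.6·0.38] = 872.901 + 326.859 = 1199.76.
Under uncorrelated errors the observed covariances equal the true-score covariances, so only the own-variance terms attenuate.
True-score variance = [1.1²·17.3²·0.66 + 22.6²·0.65] + 326.859 = 571.007 + 326.859 = 897.866.
Reliability = 897.866 / 1199.76 = 0.748.

0.748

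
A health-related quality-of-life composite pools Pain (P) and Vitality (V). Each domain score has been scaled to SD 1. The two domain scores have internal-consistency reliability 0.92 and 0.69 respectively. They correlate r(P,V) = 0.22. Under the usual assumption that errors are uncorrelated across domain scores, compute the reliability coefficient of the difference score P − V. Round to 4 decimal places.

Var(P−V) = 1 + 1 − 2·0.22 = 2 − 0.44 = 1.56.
Under uncorrelated errors the observed covariances equal the true-score covariances, so only the own-variance terms attenuate.
True-score variance = [0.92 + 0.69] − 0.44 = 1.61 − 0.44 = 1.17.
Reliability = 1.17 / 1.56 = 0.7500.

0.7500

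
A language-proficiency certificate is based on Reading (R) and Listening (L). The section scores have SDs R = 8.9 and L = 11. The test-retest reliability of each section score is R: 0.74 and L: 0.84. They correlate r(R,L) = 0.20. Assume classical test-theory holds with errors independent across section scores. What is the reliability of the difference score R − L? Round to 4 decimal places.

Var(R−L) = 8.9² + 11² − 2·8.9·11·0.20 = 200.21 − 39.16 = 161.05.
Under uncorrelated errors the observed covariances equal the true-score covariances, so only the own-variance terms attenuate.
True-score variance = [8.9²·0.74 + 11²·0.84] − 39.16 = 160.255 − 39.16 = 121.095.
Reliability = 121.095 / 161.05 = 0.7519.

0.7519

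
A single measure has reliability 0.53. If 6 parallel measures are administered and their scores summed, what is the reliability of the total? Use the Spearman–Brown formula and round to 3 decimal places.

0.871

ρ_k = kρ / (1 + (k−1)ρ) = 6·0.53 / (1 + 5·0.53) = 3.180 / 3.650 = 0.871.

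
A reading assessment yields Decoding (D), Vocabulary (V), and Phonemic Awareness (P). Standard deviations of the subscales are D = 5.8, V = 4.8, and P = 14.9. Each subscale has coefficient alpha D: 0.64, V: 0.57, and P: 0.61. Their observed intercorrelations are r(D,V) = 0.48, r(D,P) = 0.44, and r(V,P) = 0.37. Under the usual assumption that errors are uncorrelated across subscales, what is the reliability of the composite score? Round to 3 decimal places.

0.750

Var(D+V+P) = 5.8² + 4.8² + 14.9² + 2·[5.8·4.8·0.48 + 5.8·14.9·0.44 + 4.8·14.9·0.37] = 278.69 + 155.701 = 434.391.
Because errors are independent across components, Cov(Tᵢ,Tⱼ) = Cov(Xᵢ,Xⱼ); the off-diagonal part of the true-score variance is the same as above.
True-score variance = [5.8²·0.64 + 4.8²·0.57 + 14.9²·0.61] + 155.701 = 170.089 + 155.701 = 325.789.
Reliability = 325.789 / 434.391 = 0.750.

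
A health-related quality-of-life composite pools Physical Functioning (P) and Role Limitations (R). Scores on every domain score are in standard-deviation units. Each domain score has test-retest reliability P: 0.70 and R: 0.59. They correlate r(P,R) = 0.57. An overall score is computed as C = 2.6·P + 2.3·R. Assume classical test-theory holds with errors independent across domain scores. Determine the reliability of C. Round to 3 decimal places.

0.778

Var(C) = 2.6² + 2.3² + 2·[5.98·0.57] = 12.05 + 6.8172 = 18.8672.
Under uncorrelated errors the observed covariances equal the true-score covariances, so only the own-variance terms attenuate.
True-score variance = [2.6²·0.70 + 2.3²·0.59] + 6.8172 = 7.8531 + 6.8172 = 14.6703.
Reliability = 14.6703 / 18.8672 = 0.778.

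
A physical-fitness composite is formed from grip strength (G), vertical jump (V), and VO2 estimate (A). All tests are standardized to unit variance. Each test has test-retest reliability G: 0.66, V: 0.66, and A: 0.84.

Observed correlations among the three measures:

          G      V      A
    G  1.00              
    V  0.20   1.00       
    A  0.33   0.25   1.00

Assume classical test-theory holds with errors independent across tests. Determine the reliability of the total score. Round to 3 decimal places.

0.816

Var(G+V+A) = 3 + 2·[0.20 + 0.33 + 0.25] = 3 + 1.56 = 4.56.
Under uncorrelated errors the observed covariances equal the true-score covariances, so only the own-variance terms attenuate.
True-score variance = [0.66 + 0.66 + 0.84] + 1.56 = 2.16 + 1.56 = 3.72.
Reliability = 3.72 / 4.56 = 0.816.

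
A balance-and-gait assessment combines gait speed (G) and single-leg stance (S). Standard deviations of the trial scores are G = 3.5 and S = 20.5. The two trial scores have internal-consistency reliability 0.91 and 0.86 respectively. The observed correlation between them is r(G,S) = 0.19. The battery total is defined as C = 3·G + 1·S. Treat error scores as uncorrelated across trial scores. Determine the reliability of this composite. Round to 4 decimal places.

Var(C) = 3²·3.5² + 20.5² + 2·[3·3.5·20.5·0.19] = 530.5 + 81.795 = 612.295.
With uncorrelated errors the cross-covariances are all true-score covariance, so they carry over unchanged; only the diagonal terms shrink to ρᵢσᵢ².
True-score variance = [3²·3.5²·0.91 + 20.5²·0.86] + 81.795 = 461.743 + 81.795 = 543.538.
Reliability = 543.538 / 612.295 = 0.8877.

0.8877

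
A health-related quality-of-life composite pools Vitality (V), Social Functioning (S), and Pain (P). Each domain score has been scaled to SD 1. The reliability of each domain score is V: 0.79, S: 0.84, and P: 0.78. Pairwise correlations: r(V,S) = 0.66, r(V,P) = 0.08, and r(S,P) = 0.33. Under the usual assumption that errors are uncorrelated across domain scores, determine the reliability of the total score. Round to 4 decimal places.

0.8852

Var(V+S+P) = 3 + 2·[0.66 + 0.08 + 0.33] = 3 + 2.14 = 5.14.
With uncorrelated errors the cross-covariances are all true-score covariance, so they carry over unchanged; only the diagonal terms shrink to ρᵢσᵢ².
True-score variance = [0.79 + 0.84 + 0.78] + 2.14 = 2.41 + 2.14 = 4.55.
Reliability = 4.55 / 5.14 = 0.8852.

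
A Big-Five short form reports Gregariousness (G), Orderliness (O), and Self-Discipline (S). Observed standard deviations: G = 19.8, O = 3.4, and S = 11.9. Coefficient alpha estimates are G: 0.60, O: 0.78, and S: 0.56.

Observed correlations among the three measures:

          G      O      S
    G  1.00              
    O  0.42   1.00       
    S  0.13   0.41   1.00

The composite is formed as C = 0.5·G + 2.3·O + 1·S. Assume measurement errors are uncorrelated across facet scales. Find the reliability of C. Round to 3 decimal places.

Var(C) = 0.5²·19.8² + 2.3²·3.4² + 11.9² + 2·[1.15·19.8·3.4·0.42 + 0.5·19.8·11.9·0.13 + 2.3·3.4·11.9·0.41] = 300.772 + 171.969 = 472.742.
Because errors are independent across components, Cov(Tᵢ,Tⱼ) = Cov(Xᵢ,Xⱼ); the off-diagonal part of the true-score variance is the same as above.
True-score variance = [0.5²·19.8²·0.60 + 2.3²·3.4²·0.78 + 11.9²·0.56] + 171.969 = 185.806 + 171.969 = 357.776.
Reliability = 357.776 / 472.742 = 0.757.

0.757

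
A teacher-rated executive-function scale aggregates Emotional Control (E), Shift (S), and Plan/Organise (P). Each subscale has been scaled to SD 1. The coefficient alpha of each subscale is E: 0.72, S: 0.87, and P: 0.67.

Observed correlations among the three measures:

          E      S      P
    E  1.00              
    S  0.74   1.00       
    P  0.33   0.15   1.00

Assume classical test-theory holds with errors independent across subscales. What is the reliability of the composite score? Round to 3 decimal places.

Var(E+S+P) = 3 + 2·[0.74 + 0.33 + 0.15] = 3 + 2.44 = 5.44.
Under uncorrelated errors the observed covariances equal the true-score covariances, so only the own-variance terms attenuate.
True-score variance = [0.72 + 0.87 + 0.67] + 2.44 = 2.26 + 2.44 = 4.7.
Reliability = 4.7 / 5.44 = 0.864.

0.864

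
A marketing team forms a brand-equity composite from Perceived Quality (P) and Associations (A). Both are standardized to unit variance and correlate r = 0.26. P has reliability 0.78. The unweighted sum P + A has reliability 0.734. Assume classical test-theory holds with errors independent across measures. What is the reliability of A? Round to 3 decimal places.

Var(P+A) = 2 + 2·0.26 = 2.520.
True-score variance = ρ_P + ρ_A + 2·0.26, so 0.734 = (0.78 + ρ_A + 0.52) / 2.520.
ρ_A = 0.734·2.520 − 0.78 − 0.52 = 0.550.

0.550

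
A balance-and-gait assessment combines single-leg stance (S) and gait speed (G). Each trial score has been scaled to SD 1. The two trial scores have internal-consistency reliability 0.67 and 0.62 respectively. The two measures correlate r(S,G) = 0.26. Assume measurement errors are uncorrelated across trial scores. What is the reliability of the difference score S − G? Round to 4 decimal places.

0.5203

Var(S−G) = 1 + 1 − 2·0.26 = 2 − 0.52 = 1.48.
Because errors are independent across components, Cov(Tᵢ,Tⱼ) = Cov(Xᵢ,Xⱼ); the off-diagonal part of the true-score variance is the same as above.
True-score variance = [0.67 + 0.62] − 0.52 = 1.29 − 0.52 = 0.77.
Reliability = 0.77 / 1.48 = 0.5203.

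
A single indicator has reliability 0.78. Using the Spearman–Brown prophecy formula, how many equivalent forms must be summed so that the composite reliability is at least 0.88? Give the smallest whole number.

3

k ≥ ρ*(1−ρ₁)/(ρ₁(1−ρ*)) = 0.88·0.22 / (0.78·0.12) = 2.068.
Smallest integer k = 3.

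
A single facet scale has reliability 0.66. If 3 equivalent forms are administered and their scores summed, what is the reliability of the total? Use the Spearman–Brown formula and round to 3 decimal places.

ρ_k = kρ / (1 + (k−1)ρ) = 3·0.66 / (1 + 2·0.66) = 1.980 / 2.320 = 0.853.

0.853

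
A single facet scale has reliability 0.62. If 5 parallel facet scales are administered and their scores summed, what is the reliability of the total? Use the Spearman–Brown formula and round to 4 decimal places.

0.8908

ρ_k = kρ / (1 + (k−1)ρ) = 5·0.62 / (1 + 4·0.62) = 3.100 / 3.480 = 0.8908.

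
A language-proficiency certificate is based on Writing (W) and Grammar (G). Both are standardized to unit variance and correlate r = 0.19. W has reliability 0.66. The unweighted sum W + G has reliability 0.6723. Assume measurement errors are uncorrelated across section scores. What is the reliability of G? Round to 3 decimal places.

0.560

Var(W+G) = 2 + 2·0.19 = 2.380.
True-score variance = ρ_W + ρ_G + 2·0.19, so 0.6723 = (0.66 + ρ_G + 0.38) / 2.380.
ρ_G = 0.6723·2.380 − 0.66 − 0.38 = 0.560.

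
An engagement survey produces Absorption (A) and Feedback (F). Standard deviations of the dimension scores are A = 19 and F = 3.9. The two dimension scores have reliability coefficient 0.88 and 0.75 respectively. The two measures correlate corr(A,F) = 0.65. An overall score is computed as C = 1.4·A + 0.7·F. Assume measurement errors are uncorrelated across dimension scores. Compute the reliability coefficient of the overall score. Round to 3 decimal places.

Var(C) = 1.4²·19² + 0.7²·3.9² + 2·[0.98·19·3.9·0.65] = 715.013 + 94.4034 = 809.416.
Because errors are independent across components, Cov(Tᵢ,Tⱼ) = Cov(Xᵢ,Xⱼ); the off-diagonal part of the true-score variance is the same as above.
True-score variance = [1.4²·19²·0.88 + 0.7²·3.9²·0.75] + 94.4034 = 628.242 + 94.4034 = 722.646.
Reliability = 722.646 / 809.416 = 0.893.

0.893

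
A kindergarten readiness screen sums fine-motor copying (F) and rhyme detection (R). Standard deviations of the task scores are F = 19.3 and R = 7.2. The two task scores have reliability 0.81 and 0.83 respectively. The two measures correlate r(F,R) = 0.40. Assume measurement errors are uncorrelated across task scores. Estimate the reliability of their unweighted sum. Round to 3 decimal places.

0.851

Var(F+R) = 19.3² + 7.2² + 2·[19.3·7.2·0.40] = 424.33 + 111.168 = 535.498.
Because errors are independent across components, Cov(Tᵢ,Tⱼ) = Cov(Xᵢ,Xⱼ); the off-diagonal part of the true-score variance is the same as above.
True-score variance = [19.3²·0.81 + 7.2²·0.83] + 111.168 = 344.744 + 111.168 = 455.912.
Reliability = 455.912 / 535.498 = 0.851.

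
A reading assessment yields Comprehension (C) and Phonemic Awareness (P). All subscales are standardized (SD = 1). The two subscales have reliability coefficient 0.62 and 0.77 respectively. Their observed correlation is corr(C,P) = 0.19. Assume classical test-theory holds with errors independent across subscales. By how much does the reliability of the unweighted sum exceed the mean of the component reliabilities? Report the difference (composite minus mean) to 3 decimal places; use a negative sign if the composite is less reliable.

Var(sum) = 2 + 0.38 = 2.38; true-score variance = 1.39 + 0.38 = 1.77; composite reliability = 0.7437.
Mean component reliability = 0.6950.
Difference = 0.7437 − 0.6950 = 0.049.

0.049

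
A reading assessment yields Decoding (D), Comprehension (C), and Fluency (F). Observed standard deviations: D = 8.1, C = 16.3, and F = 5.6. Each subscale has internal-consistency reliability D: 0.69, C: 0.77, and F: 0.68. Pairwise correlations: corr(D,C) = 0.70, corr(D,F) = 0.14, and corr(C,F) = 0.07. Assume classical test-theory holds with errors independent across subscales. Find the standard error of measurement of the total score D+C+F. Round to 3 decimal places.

Var(total) = 362.66 + 210.322 = 572.982.
True-score variance = 271.177 + 210.322 = 481.499, so reliability = 0.8403.
Error variance = 572.982 − 481.499 = 91.483; SEM = √91.483 = 9.565.

9.565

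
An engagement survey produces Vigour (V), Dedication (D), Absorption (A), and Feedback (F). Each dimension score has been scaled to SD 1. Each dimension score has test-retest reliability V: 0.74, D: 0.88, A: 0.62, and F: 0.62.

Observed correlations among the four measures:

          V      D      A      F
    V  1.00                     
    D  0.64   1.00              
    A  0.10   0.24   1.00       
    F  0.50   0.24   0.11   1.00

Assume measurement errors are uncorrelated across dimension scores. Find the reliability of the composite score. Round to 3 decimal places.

0.851

Var(V+D+A+F) = 4 + 2·[0.64 + 0.10 + 0.50 + 0.24 + 0.24 + 0.11] = 4 + 3.66 = 7.66.
Because errors are independent across components, Cov(Tᵢ,Tⱼ) = Cov(Xᵢ,Xⱼ); the off-diagonal part of the true-score variance is the same as above.
True-score variance = [0.74 + 0.88 + 0.62 + 0.62] + 3.66 = 2.86 + 3.66 = 6.52.
Reliability = 6.52 / 7.66 = 0.851.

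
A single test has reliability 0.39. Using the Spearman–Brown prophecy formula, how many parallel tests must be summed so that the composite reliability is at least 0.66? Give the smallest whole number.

4

k ≥ ρ*(1−ρ₁)/(ρ₁(1−ρ*)) = 0.66·0.61 / (0.39·0.34) = 3.036.
Smallest integer k = 4.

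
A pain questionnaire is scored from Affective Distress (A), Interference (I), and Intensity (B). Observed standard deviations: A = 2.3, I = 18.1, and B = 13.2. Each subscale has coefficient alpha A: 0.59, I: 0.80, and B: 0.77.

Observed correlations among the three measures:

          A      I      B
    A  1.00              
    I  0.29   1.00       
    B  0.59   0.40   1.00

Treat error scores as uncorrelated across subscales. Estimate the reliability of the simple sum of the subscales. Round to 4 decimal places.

0.8579

Var(A+I+B) = 2.3² + 18.1² + 13.2² + 2·[2.3·18.1·0.29 + 2.3·13.2·0.59 + 18.1·13.2·0.40] = 507.14 + 251.106 = 758.246.
With uncorrelated errors the cross-covariances are all true-score covariance, so they carry over unchanged; only the diagonal terms shrink to ρᵢσᵢ².
True-score variance = [2.3²·0.59 + 18.1²·0.80 + 13.2²·0.77] + 251.106 = 399.374 + 251.106 = 650.48.
Reliability = 650.48 / 758.246 = 0.8579.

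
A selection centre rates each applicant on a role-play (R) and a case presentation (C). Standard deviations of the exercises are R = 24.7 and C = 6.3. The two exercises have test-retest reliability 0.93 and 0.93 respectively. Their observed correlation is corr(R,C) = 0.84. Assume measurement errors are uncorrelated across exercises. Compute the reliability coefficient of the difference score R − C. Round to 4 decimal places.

0.8829

Var(R−C) = 24.7² + 6.3² − 2·24.7·6.3·0.84 = 649.78 − 261.425 = 388.355.
Under uncorrelated errors the observed covariances equal the true-score covariances, so only the own-variance terms attenuate.
True-score variance = [24.7²·0.93 + 6.3²·0.93] − 261.425 = 604.295 − 261.425 = 342.871.
Reliability = 342.871 / 388.355 = 0.8829.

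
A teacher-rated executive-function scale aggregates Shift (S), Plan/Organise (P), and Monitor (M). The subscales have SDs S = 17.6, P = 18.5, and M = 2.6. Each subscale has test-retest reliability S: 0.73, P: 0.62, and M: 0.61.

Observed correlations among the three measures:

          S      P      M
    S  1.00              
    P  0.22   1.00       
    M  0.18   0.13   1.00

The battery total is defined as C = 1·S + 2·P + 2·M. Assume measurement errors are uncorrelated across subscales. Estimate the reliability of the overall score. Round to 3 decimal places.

Var(C) = 17.6² + 2²·18.5² + 2²·2.6² + 2·[2·17.6·18.5·0.22 + 2·17.6·2.6·0.18 + 4·18.5·2.6·0.13] = 1705.8 + 369.499 = 2075.3.
Under uncorrelated errors the observed covariances equal the true-score covariances, so only the own-variance terms attenuate.
True-score variance = [17.6²·0.73 + 2²·18.5²·0.62 + 2²·2.6²·0.61] + 369.499 = 1091.4 + 369.499 = 1460.9.
Reliability = 1460.9 / 2075.3 = 0.704.

0.704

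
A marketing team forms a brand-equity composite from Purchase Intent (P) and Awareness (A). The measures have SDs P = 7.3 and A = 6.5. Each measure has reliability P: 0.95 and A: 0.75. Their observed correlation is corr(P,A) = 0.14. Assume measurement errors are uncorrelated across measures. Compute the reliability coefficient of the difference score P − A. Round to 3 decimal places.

0.839

Var(P−A) = 7.3² + 6.5² − 2·7.3·6.5·0.14 = 95.54 − 13.286 = 82.254.
Because errors are independent across components, Cov(Tᵢ,Tⱼ) = Cov(Xᵢ,Xⱼ); the off-diagonal part of the true-score variance is the same as above.
True-score variance = [7.3²·0.95 + 6.5²·0.75] − 13.286 = 82.313 − 13.286 = 69.027.
Reliability = 69.027 / 82.254 = 0.839.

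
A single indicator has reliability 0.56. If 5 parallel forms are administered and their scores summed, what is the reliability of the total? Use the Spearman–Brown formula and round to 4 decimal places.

0.8642

ρ_k = kρ / (1 + (k−1)ρ) = 5·0.56 / (1 + 4·0.56) = 2.800 / 3.240 = 0.8642.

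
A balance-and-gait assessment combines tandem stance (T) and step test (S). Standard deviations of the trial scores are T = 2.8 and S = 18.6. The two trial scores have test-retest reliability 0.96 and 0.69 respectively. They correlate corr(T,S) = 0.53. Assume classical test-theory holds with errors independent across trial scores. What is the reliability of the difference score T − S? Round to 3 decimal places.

0.640

Var(T−S) = 2.8² + 18.6² − 2·2.8·18.6·0.53 = 353.8 − 55.2048 = 298.595.
Under uncorrelated errors the observed covariances equal the true-score covariances, so only the own-variance terms attenuate.
True-score variance = [2.8²·0.96 + 18.6²·0.69] − 55.2048 = 246.239 − 55.2048 = 191.034.
Reliability = 191.034 / 298.595 = 0.640.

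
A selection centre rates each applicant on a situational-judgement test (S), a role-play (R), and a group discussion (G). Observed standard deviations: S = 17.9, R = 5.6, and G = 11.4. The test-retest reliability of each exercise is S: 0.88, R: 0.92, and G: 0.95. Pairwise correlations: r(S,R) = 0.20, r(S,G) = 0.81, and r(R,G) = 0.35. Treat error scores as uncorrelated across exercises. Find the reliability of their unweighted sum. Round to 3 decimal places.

0.947

Var(S+R+G) = 17.9² + 5.6² + 11.4² + 2·[17.9·5.6·0.20 + 17.9·11.4·0.81 + 5.6·11.4·0.35] = 481.73 + 415.361 = 897.091.
Because errors are independent across components, Cov(Tᵢ,Tⱼ) = Cov(Xᵢ,Xⱼ); the off-diagonal part of the true-score variance is the same as above.
True-score variance = [17.9²·0.88 + 5.6²·0.92 + 11.4²·0.95] + 415.361 = 434.274 + 415.361 = 849.635.
Reliability = 849.635 / 897.091 = 0.947.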